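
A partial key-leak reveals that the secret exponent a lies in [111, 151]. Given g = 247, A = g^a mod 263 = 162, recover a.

116

Compute 247^111 mod 263 = 85, then multiply by 247 repeatedly:
  247^111=85  247^112=218  247^113=194  247^114=52  247^115=220
  247^116=162
Found 162 at exponent 116.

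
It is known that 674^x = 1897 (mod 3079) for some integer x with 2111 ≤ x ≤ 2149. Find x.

2141

Compute 674^2111 mod 3079 = 1858, then multiply by 674 repeatedly:
  674^2111=1858  674^2112=2218  674^2113=1617  674^2114=2971  674^2115=1104
  674^2116=2057  674^2117=868  674^2118=22  674^2119=2512  674^2120=2717
  674^2121=2332  674^2122=1478  674^2123=1655  674^2124=872  674^2125=2718
  674^2126=3006  674^2127=62  674^2128=1761  674^2129=1499  674^2130=414
  674^2131=1926  674^2132=1865  674^2133=778  674^2134=942  674^2135=634
  674^2136=2414  674^2137=1324  674^2138=2545  674^2139=327  674^2140=1789
  674^2141=1897
Found 1897 at exponent 2141.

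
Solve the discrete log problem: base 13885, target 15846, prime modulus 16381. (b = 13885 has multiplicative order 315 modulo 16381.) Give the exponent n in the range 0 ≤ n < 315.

232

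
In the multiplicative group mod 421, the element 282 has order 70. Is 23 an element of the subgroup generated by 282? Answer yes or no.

23 ∈ ⟨282⟩ iff 23^70 ≡ 1 (mod 421), since |⟨282⟩| = 70.
23^70 mod 421 = 401.
Since 401 ≠ 1, 23 does not lie in the subgroup.

no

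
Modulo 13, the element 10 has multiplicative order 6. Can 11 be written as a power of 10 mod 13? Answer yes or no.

11 ∈ ⟨10⟩ iff 11^6 ≡ 1 (mod 13), since |⟨10⟩| = 6.
11^6 mod 13 = 12.
Since 12 ≠ 1, 11 does not lie in the subgroup.

no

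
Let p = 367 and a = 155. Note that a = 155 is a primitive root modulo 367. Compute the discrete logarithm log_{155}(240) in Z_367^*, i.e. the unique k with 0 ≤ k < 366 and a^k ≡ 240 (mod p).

310

Baby-step giant-step with m = ceil(sqrt(366)) = 20.
Baby table (155^j mod 367 for j=0..19):
  0:1  1:155  2:170  3:293  4:274  5:265  6:338  7:276
  8:208  9:311  10:128  11:22  12:107  13:70  14:207  15:156
  16:325  17:96  18:200  19:172
Giant step factor: 155^(-20) ≡ 14 (mod 367).
Scan 240·14^i mod 367 for i = 0, 1, …:
  i=0: 240   i=1: 57   i=2: 64   i=3: 162
  i=4: 66   i=5: 190   i=6: 91   i=7: 173
  i=8: 220   i=9: 144     …   i=14: 114
  i=15: 128
Match at i=15, j=10: k = 15·20 + 10 = 310.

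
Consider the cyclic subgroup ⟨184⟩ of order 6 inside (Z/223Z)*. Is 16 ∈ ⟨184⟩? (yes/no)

⟨184⟩ has order 6; its elements mod 223 are {1, 39, 40, 183, 184, 222}.
16 is not in this set.

no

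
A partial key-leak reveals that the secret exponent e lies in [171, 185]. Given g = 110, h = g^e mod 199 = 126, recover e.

Compute 110^171 mod 199 = 11, then multiply by 110 repeatedly:
  110^171=11  110^172=16  110^173=168  110^174=172  110^175=15
  110^176=58  110^177=12  110^178=126
Found 126 at exponent 178.

178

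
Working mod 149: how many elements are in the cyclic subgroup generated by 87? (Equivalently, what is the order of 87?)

The order of 87 must divide p − 1 = 148 = 2^2 · 37.
Divisors: 1, 2, 4, 37, 74, 148.
Check each in increasing order: 87^1 ≡ 87;  87^2 ≡ 119;  87^4 ≡ 6;  87^37 ≡ 44;  87^74 ≡ 148;  87^148 ≡ 1.
Smallest exponent giving 1 is 148.

148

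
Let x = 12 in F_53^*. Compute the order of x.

52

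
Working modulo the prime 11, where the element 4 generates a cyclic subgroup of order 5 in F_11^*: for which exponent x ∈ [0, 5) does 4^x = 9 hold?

Successive powers of 4 modulo 11:
  4^0=1  4^1=4  4^2=5  4^3=9
So 4^3 ≡ 9 (mod 11), giving x = 3.

3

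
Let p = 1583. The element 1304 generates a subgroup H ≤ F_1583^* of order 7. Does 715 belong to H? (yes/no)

no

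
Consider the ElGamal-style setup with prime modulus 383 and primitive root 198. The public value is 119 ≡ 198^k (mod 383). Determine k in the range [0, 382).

Baby-step giant-step with m = ceil(sqrt(382)) = 20.
Baby table (198^j mod 383 for j=0..19):
  0:1  1:198  2:138  3:131  4:277  5:77  6:309  7:285
  8:129  9:264  10:184  11:47  12:114  13:358  14:29  15:380
  16:172  17:352  18:373  19:318
Giant step factor: 198^(-20) ≡ 63 (mod 383).
Scan 119·63^i mod 383 for i = 0, 1, …:
  i=0: 119   i=1: 220   i=2: 72   i=3: 323
  i=4: 50   i=5: 86   i=6: 56   i=7: 81
  i=8: 124   i=9: 152   i=10: 1
Match at i=10, j=0: k = 10·20 + 0 = 200.

200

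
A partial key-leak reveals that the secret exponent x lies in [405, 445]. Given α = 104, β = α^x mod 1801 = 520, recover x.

435

Compute 104^405 mod 1801 = 1473, then multiply by 104 repeatedly:
  104^405=1473  104^406=107  104^407=322  104^408=1070  104^409=1419
  104^410=1695  104^411=1583  104^412=741  104^413=1422  104^414=206
  104^415=1613  104^416=259  104^417=1722  104^418=789  104^419=1011
  104^420=686  104^421=1105  104^422=1457  104^423=244  104^424=162
  104^425=639  104^426=1620  104^427=987  104^428=1792  104^429=865
  104^430=1711  104^431=1446  104^432=901  104^433=52  104^434=5
  104^435=520
Found 520 at exponent 435.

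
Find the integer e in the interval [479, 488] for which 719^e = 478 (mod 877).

485

Compute 719^479 mod 877 = 500, then multiply by 719 repeatedly:
  719^479=500  719^480=807  719^481=536  719^482=381  719^483=315
  719^484=219  719^485=478
Found 478 at exponent 485.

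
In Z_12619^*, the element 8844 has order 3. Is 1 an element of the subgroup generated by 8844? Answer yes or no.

yes

1 ∈ ⟨8844⟩ iff 1^3 ≡ 1 (mod 12619), since |⟨8844⟩| = 3.
1^3 mod 12619 = 1.
Since 1 = 1, 1 lies in the subgroup.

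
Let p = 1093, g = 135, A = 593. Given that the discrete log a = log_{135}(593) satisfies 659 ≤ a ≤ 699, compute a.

Compute 135^659 mod 1093 = 431, then multiply by 135 repeatedly:
  135^659=431  135^660=256  135^661=677  135^662=676  135^663=541
  135^664=897  135^665=865  135^666=917  135^667=286  135^668=355
  135^669=926  135^670=408  135^671=430  135^672=121  135^673=1033
  135^674=644  135^675=593
Found 593 at exponent 675.

675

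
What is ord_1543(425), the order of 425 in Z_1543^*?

771

The order of 425 must divide p − 1 = 1542 = 2 · 3 · 257.
Divisors: 1, 2, 3, 6, 257, 514, 771, 1542.
Check each in increasing order: 425^1 ≡ 425;  425^2 ≡ 94;  425^3 ≡ 1375;  425^6 ≡ 450;  425^257 ≡ 861;  425^514 ≡ 681;  425^771 ≡ 1.
Smallest exponent giving 1 is 771.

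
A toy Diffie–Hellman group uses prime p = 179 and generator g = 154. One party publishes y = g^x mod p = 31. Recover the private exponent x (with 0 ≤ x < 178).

86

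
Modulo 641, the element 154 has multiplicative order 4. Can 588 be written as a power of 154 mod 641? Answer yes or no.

no

⟨154⟩ has order 4; its elements mod 641 are {1, 154, 487, 640}.
588 is not in this set.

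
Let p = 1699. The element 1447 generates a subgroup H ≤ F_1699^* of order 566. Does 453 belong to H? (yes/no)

no

453 ∈ ⟨1447⟩ iff 453^566 ≡ 1 (mod 1699), since |⟨1447⟩| = 566.
453^566 mod 1699 = 1301.
Since 1301 ≠ 1, 453 does not lie in the subgroup.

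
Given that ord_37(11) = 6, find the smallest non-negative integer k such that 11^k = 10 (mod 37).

2

Successive powers of 11 modulo 37:
  11^0=1  11^1=11  11^2=10
So 11^2 ≡ 10 (mod 37), giving k = 2.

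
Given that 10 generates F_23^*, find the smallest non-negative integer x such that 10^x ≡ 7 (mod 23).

21

Successive powers of 10 modulo 23:
  10^0=1  10^1=10  10^2=8  10^3=11  10^4=18  10^5=19
  10^6=6  10^7=14  10^8=2  10^9=20  10^10=16  10^11=22
  10^12=13  10^13=15  10^14=12  10^15=5  10^16=4  10^17=17
  10^18=9  10^19=21  10^20=3  10^21=7
So 10^21 ≡ 7 (mod 23), giving x = 21.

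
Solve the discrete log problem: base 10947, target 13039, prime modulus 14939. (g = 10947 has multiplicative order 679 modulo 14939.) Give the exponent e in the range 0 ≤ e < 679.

624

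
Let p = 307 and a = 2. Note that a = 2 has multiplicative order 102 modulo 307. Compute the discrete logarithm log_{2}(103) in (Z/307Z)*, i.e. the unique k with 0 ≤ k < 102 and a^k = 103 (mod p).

Successive powers of 2 modulo 307:
  2^0=1  2^1=2  2^2=4  2^3=8  2^4=16  2^5=32
  2^6=64  2^7=128  2^8=256  2^9=205  2^10=103
So 2^10 ≡ 103 (mod 307), giving k = 10.

10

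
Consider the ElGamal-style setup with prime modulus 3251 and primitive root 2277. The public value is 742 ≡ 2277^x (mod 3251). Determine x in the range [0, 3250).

1982

Baby-step giant-step with m = ceil(sqrt(3250)) = 58.
Baby table (2277^j mod 3251 for j=0..57):
  0:1  1:2277  2:2635  3:1800  4:2340  5:3042  6:2004  7:1955
  8:916  9:1841  10:1418  11:543  12:1031  13:365  14:2100  15:2730
  16:298  17:2338  18:1739  19:3236  20:1606  21:2738  22:2259  23:661
  24:3135  25:2450  26:3185  27:2515  28:1644  29:1487  30:1608  31:790
  32:1027  33:1010  34:1313  35:2032  36:691  37:3174  38:225  39:1918
  40:1193  41:1876  42:3089  43:1740  44:2262  45:990  46:1287  47:1348
  48:452  49:1888  50:1154  51:850  52:1105  53:3062  54:2030  55:2639
  56:1155  57:3127
Giant step factor: 2277^(-58) ≡ 964 (mod 3251).
Scan 742·964^i mod 3251 for i = 0, 1, …:
  i=0: 742   i=1: 68   i=2: 532   i=3: 2441
  i=4: 2651   i=5: 278   i=6: 1410   i=7: 322
  i=8: 1563   i=9: 1519     …   i=33: 939
  i=34: 1418
Match at i=34, j=10: x = 34·58 + 10 = 1982.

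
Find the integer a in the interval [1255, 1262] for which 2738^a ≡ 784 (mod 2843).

1262

Compute 2738^1255 mod 2843 = 633, then multiply by 2738 repeatedly:
  2738^1255=633  2738^1256=1767  2738^1257=2103  2738^1258=939  2738^1259=910
  2738^1260=1112  2738^1261=2646  2738^1262=784
Found 784 at exponent 1262.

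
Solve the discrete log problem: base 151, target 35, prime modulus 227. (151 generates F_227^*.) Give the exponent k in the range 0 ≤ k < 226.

Baby-step giant-step with m = ceil(sqrt(226)) = 16.
Baby table (151^j mod 227 for j=0..15):
  0:1  1:151  2:101  3:42  4:213  5:156  6:175  7:93
  8:196  9:86  10:47  11:60  12:207  13:158  14:23  15:68
Giant step factor: 151^(-16) ≡ 30 (mod 227).
Scan 35·30^i mod 227 for i = 0, 1, …:
  i=0: 35   i=1: 142   i=2: 174   i=3: 226
  i=4: 197   i=5: 8   i=6: 13   i=7: 163
  i=8: 123   i=9: 58   i=10: 151
Match at i=10, j=1: k = 10·16 + 1 = 161.

161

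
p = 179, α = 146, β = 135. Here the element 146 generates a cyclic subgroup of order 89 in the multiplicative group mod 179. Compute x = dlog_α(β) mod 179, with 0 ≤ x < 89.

45

Baby-step giant-step with m = ceil(sqrt(89)) = 10.
Baby table (146^j mod 179 for j=0..9):
  0:1  1:146  2:15  3:42  4:46  5:93  6:153  7:142
  8:147  9:161
Giant step factor: 146^(-10) ≡ 22 (mod 179).
Scan 135·22^i mod 179 for i = 0, 1, …:
  i=0: 135   i=1: 106   i=2: 5   i=3: 110
  i=4: 93
Match at i=4, j=5: x = 4·10 + 5 = 45.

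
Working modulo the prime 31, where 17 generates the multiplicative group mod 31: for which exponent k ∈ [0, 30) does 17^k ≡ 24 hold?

Successive powers of 17 modulo 31:
  17^0=1  17^1=17  17^2=10  17^3=15  17^4=7  17^5=26
  17^6=8  17^7=12  17^8=18  17^9=27  17^10=25  17^11=22
  17^12=2  17^13=3  17^14=20  17^15=30  17^16=14  17^17=21
  17^18=16  17^19=24
So 17^19 ≡ 24 (mod 31), giving k = 19.

19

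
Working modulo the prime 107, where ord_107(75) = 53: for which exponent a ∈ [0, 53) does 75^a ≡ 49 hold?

49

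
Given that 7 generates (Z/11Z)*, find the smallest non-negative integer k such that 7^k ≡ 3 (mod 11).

Successive powers of 7 modulo 11:
  7^0=1  7^1=7  7^2=5  7^3=2  7^4=3
So 7^4 ≡ 3 (mod 11), giving k = 4.

4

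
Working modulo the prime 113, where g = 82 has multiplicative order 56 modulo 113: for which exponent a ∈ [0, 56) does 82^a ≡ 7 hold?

36

Baby-step giant-step with m = ceil(sqrt(56)) = 8.
Baby table (82^j mod 113 for j=0..7):
  0:1  1:82  2:57  3:41  4:85  5:77  6:99  7:95
Giant step factor: 82^(-8) ≡ 16 (mod 113).
Scan 7·16^i mod 113 for i = 0, 1, …:
  i=0: 7   i=1: 112   i=2: 97   i=3: 83
  i=4: 85
Match at i=4, j=4: a = 4·8 + 4 = 36.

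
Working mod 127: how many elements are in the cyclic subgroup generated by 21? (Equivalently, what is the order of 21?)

63

The order of 21 must divide p − 1 = 126 = 2 · 3^2 · 7.
Divisors: 1, 2, 3, 6, 7, 9, 14, 18, 21, 42, 63, 126.
Check each in increasing order: 21^1 ≡ 21;  21^2 ≡ 60;  21^3 ≡ 117;  21^6 ≡ 100;  21^7 ≡ 68;  21^9 ≡ 16;  21^14 ≡ 52;  21^18 ≡ 2;  21^21 ≡ 107;  21^42 ≡ 19;  21^63 ≡ 1.
Smallest exponent giving 1 is 63.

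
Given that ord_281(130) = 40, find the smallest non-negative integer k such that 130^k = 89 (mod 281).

Successive powers of 130 modulo 281:
  130^0=1  130^1=130  130^2=40  130^3=142  130^4=195  130^5=60
  130^6=213  130^7=152  130^8=90  130^9=179  130^10=228  130^11=135
  130^12=128  130^13=61  130^14=62  130^15=192  130^16=232  130^17=93
  130^18=7  130^19=67  130^20=280  130^21=151  130^22=241  130^23=139
  130^24=86  130^25=221  130^26=68  130^27=129  130^28=191  130^29=102
  130^30=53  130^31=146  130^32=153  130^33=220  130^34=219  130^35=89
So 130^35 ≡ 89 (mod 281), giving k = 35.

35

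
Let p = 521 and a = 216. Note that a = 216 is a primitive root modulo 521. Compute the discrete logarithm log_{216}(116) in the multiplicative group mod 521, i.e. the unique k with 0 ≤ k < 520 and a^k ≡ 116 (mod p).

Baby-step giant-step with m = ceil(sqrt(520)) = 23.
Baby table (216^j mod 521 for j=0..22):
  0:1  1:216  2:287  3:514  4:51  5:75  6:49  7:164
  8:517  9:178  10:415  11:28  12:317  13:221  14:325  15:386
  16:16  17:330  18:424  19:409  20:295  21:158  22:263
Giant step factor: 216^(-23) ≡ 192 (mod 521).
Scan 116·192^i mod 521 for i = 0, 1, …:
  i=0: 116   i=1: 390   i=2: 377   i=3: 486
  i=4: 53   i=5: 277   i=6: 42   i=7: 249
  i=8: 397   i=9: 158
Match at i=9, j=21: k = 9·23 + 21 = 228.

228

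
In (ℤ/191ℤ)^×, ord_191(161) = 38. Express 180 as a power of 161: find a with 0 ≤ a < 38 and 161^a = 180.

28

Successive powers of 161 modulo 191:
  161^0=1  161^1=161  161^2=136  161^3=122  161^4=160  161^5=166
  161^6=177  161^7=38  161^8=6  161^9=11  161^10=52  161^11=159
  161^12=5  161^13=41  161^14=107  161^15=37  161^16=36  161^17=66
  161^18=121  161^19=190  161^20=30  161^21=55  161^22=69  161^23=31
  161^24=25  161^25=14  161^26=153  161^27=185  161^28=180
So 161^28 ≡ 180 (mod 191), giving a = 28.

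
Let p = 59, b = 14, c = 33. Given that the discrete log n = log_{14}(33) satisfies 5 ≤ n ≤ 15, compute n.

7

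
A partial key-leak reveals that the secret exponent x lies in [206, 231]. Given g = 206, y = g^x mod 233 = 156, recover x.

Compute 206^206 mod 233 = 167, then multiply by 206 repeatedly:
  206^206=167  206^207=151  206^208=117  206^209=103  206^210=15
  206^211=61  206^212=217  206^213=199  206^214=219  206^215=145
  206^216=46  206^217=156
Found 156 at exponent 217.

217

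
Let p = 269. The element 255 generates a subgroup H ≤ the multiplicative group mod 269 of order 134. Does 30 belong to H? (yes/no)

yes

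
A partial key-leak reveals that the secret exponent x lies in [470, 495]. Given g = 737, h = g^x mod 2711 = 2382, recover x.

495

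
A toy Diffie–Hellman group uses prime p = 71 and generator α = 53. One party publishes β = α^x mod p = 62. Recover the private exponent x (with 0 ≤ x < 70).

19

Baby-step giant-step with m = ceil(sqrt(70)) = 9.
Baby table (53^j mod 71 for j=0..8):
  0:1  1:53  2:40  3:61  4:38  5:26  6:29  7:46
  8:24
Giant step factor: 53^(-9) ≡ 59 (mod 71).
Scan 62·59^i mod 71 for i = 0, 1, …:
  i=0: 62   i=1: 37   i=2: 53
Match at i=2, j=1: x = 2·9 + 1 = 19.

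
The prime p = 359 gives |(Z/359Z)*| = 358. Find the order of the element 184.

179

The order of 184 must divide p − 1 = 358 = 2 · 179.
Divisors: 1, 2, 179, 358.
Check each in increasing order: 184^1 ≡ 184;  184^2 ≡ 110;  184^179 ≡ 1.
Smallest exponent giving 1 is 179.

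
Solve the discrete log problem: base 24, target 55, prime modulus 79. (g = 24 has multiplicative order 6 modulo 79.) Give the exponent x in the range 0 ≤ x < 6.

4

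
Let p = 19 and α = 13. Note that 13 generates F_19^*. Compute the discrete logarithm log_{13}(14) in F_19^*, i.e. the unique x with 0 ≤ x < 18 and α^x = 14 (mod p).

5

Successive powers of 13 modulo 19:
  13^0=1  13^1=13  13^2=17  13^3=12  13^4=4  13^5=14
So 13^5 ≡ 14 (mod 19), giving x = 5.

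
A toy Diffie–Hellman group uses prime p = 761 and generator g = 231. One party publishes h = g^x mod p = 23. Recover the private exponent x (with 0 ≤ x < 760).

330

Baby-step giant-step with m = ceil(sqrt(760)) = 28.
Baby table (231^j mod 761 for j=0..27):
  0:1  1:231  2:91  3:474  4:671  5:518  6:181  7:717
  8:490  9:562  10:452  11:155  12:38  13:407  14:414  15:509
  16:385  17:659  18:29  19:611  20:356  21:48  22:434  23:563
  24:683  25:246  26:512  27:317
Giant step factor: 231^(-28) ≡ 672 (mod 761).
Scan 23·672^i mod 761 for i = 0, 1, …:
  i=0: 23   i=1: 236   i=2: 304   i=3: 340
  i=4: 180   i=5: 722   i=6: 427   i=7: 47
  i=8: 383   i=9: 158   i=10: 397   i=11: 434
Match at i=11, j=22: x = 11·28 + 22 = 330.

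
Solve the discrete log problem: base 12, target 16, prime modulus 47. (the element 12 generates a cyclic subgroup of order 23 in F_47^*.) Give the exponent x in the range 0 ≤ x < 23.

21

Successive powers of 12 modulo 47:
  12^0=1  12^1=12  12^2=3  12^3=36  12^4=9  12^5=14
  12^6=27  12^7=42  12^8=34  12^9=32  12^10=8  12^11=2
  12^12=24  12^13=6  12^14=25  12^15=18  12^16=28  12^17=7
  12^18=37  12^19=21  12^20=17  12^21=16
So 12^21 ≡ 16 (mod 47), giving x = 21.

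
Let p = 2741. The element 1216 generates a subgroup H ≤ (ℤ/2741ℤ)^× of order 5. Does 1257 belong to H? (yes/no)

⟨1216⟩ has order 5; its elements mod 2741 are {1, 1216, 1233, 1257, 1775}.
1257 is in this set.

yes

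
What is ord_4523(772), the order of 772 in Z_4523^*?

2261

The order of 772 must divide p − 1 = 4522 = 2 · 7 · 17 · 19.
Divisors: 1, 2, 7, 14, 17, 19, 34, 38, 119, 133, 238, 266, 323, 646, 2261, 4522.
Check each in increasing order: 772^1 ≡ 772;  772^2 ≡ 3471;  772^7 ≡ 2260;  772^14 ≡ 1133;  772^17 ≡ 4491;  772^19 ≡ 2003;  772^34 ≡ 1024;  772^38 ≡ 108;  772^119 ≡ 42;  772^133 ≡ 2356;  772^238 ≡ 1764;  772^266 ≡ 1015;  772^323 ≡ 4348;  772^646 ≡ 3487;  772^2261 ≡ 1.
Smallest exponent giving 1 is 2261.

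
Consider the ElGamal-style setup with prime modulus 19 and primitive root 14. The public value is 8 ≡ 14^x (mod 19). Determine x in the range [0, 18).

3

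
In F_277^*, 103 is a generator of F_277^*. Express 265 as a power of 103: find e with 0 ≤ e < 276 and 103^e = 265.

152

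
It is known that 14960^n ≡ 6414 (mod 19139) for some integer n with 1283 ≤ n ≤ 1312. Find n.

1296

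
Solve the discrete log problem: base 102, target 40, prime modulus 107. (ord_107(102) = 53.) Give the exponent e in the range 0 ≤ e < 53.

Baby-step giant-step with m = ceil(sqrt(53)) = 8.
Baby table (102^j mod 107 for j=0..7):
  0:1  1:102  2:25  3:89  4:90  5:85  6:3  7:92
Giant step factor: 102^(-8) ≡ 10 (mod 107).
Scan 40·10^i mod 107 for i = 0, 1, …:
  i=0: 40   i=1: 79   i=2: 41   i=3: 89
Match at i=3, j=3: e = 3·8 + 3 = 27.

27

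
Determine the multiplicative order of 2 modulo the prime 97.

The order of 2 must divide p − 1 = 96 = 2^5 · 3.
Divisors: 1, 2, 3, 4, 6, 8, 12, 16, 24, 32, 48, 96.
Check each in increasing order: 2^1 ≡ 2;  2^2 ≡ 4;  2^3 ≡ 8;  2^4 ≡ 16;  2^6 ≡ 64;  2^8 ≡ 62;  2^12 ≡ 22;  2^16 ≡ 61;  2^24 ≡ 96;  2^32 ≡ 35;  2^48 ≡ 1.
Smallest exponent giving 1 is 48.

48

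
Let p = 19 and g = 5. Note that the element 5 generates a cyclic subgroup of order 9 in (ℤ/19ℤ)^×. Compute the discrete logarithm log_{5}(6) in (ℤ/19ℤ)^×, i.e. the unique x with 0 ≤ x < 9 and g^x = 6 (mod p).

2

Successive powers of 5 modulo 19:
  5^0=1  5^1=5  5^2=6
So 5^2 ≡ 6 (mod 19), giving x = 2.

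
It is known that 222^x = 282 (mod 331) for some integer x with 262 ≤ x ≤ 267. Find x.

Compute 222^262 mod 331 = 43, then multiply by 222 repeatedly:
  222^262=43  222^263=278  222^264=150  222^265=200  222^266=46
  222^267=282
Found 282 at exponent 267.

267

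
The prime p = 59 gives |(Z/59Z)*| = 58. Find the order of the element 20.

The order of 20 must divide p − 1 = 58 = 2 · 29.
Divisors: 1, 2, 29, 58.
Check each in increasing order: 20^1 ≡ 20;  20^2 ≡ 46;  20^29 ≡ 1.
Smallest exponent giving 1 is 29.

29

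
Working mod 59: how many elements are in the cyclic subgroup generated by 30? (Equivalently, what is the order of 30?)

58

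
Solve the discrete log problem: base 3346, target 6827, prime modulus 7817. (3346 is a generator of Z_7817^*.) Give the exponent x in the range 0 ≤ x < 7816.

Baby-step giant-step with m = ceil(sqrt(7816)) = 89.
Baby table (3346^j mod 7817 for j=0..88):
  0:1  1:3346  2:1772  3:3826  4:5367  5:2333  6:4852  7:6700
  8:6861  9:6194  10:2257  11:700  12:4917  13:5314  14:4786  15:4740
  16:7164  17:3822  18:7617  19:3062  20:5182  21:866  22:5346  23:2420
  24:6725  25:4524  26:3592  27:4103  28:1986  29:706  30:1542  31:312
  32:4291  33:5674  34:5528  35:1666  36:915  37:5143  38:3261  39:6591
  40:1729  41:654  42:7341  43:1972  44:764  45:185  46:1467  47:7323
  48:4280  49:136  50:1670  51:6482  52:4414  53:2931  54:4608  55:3244
  56:4428  57:2873  58:5965  59:2089  60:1396  61:4267  62:3540  63:2085
  64:3646  65:4996  66:3870  67:4068  68:2131  69:1222  70:521  71:75
  72:806  73:11  74:5538  75:3858  76:3001  77:4318  78:2212  79:6470
  80:3347  81:5118  82:5598  83:1376  84:7700  85:7185  86:3735  87:5744
  88:5238
Giant step factor: 3346^(-89) ≡ 1122 (mod 7817).
Scan 6827·1122^i mod 7817 for i = 0, 1, …:
  i=0: 6827   i=1: 7051   i=2: 418   i=3: 7793
  i=4: 4340   i=5: 7306   i=6: 5116   i=7: 2474
  i=8: 793   i=9: 6425     …   i=72: 825
  i=73: 3244
Match at i=73, j=55: x = 73·89 + 55 = 6552.

6552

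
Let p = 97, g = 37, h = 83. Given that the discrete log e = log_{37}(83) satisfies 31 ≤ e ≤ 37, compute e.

Compute 37^31 mod 97 = 56, then multiply by 37 repeatedly:
  37^31=56  37^32=35  37^33=34  37^34=94  37^35=83
Found 83 at exponent 35.

35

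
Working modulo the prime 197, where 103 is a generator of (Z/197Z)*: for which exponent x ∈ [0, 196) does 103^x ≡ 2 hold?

Baby-step giant-step with m = ceil(sqrt(196)) = 14.
Baby table (103^j mod 197 for j=0..13):
  0:1  1:103  2:168  3:165  4:53  5:140  6:39  7:77
  8:51  9:131  10:97  11:141  12:142  13:48
Giant step factor: 103^(-14) ≡ 83 (mod 197).
Scan 2·83^i mod 197 for i = 0, 1, …:
  i=0: 2   i=1: 166   i=2: 185   i=3: 186
  i=4: 72   i=5: 66   i=6: 159   i=7: 195
  i=8: 31   i=9: 12   i=10: 11   i=11: 125
  i=12: 131
Match at i=12, j=9: x = 12·14 + 9 = 177.

177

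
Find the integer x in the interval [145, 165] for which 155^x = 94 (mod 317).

146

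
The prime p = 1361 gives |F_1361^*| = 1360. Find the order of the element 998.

80

The order of 998 must divide p − 1 = 1360 = 2^4 · 5 · 17.
Divisors: 1, 2, 4, 5, 8, 10, 16, 17, 20, 34, 40, 68, 80, 85, 136, 170, 272, 340, 680, 1360.
Check each in increasing order: 998^1 ≡ 998;  998^2 ≡ 1113;  998^4 ≡ 259;  998^5 ≡ 1253;  998^8 ≡ 392;  998^10 ≡ 776;  998^16 ≡ 1232;  998^17 ≡ 553;  998^20 ≡ 614;  998^34 ≡ 945;  998^40 ≡ 1360;  998^68 ≡ 209;  998^80 ≡ 1.
Smallest exponent giving 1 is 80.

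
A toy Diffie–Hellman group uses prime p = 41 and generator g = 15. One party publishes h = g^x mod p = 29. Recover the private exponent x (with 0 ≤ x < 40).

Successive powers of 15 modulo 41:
  15^0=1  15^1=15  15^2=20  15^3=13  15^4=31  15^5=14
  15^6=5  15^7=34  15^8=18  15^9=24  15^10=32  15^11=29
So 15^11 ≡ 29 (mod 41), giving x = 11.

11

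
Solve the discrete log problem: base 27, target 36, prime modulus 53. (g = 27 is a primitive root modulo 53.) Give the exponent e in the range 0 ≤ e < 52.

16

Successive powers of 27 modulo 53:
  27^0=1  27^1=27  27^2=40  27^3=20  27^4=10  27^5=5
  27^6=29  27^7=41  27^8=47  27^9=50  27^10=25  27^11=39
  27^12=46  27^13=23  27^14=38  27^15=19  27^16=36
So 27^16 ≡ 36 (mod 53), giving e = 16.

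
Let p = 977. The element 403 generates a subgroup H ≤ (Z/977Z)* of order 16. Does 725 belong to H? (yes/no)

725 ∈ ⟨403⟩ iff 725^16 ≡ 1 (mod 977), since |⟨403⟩| = 16.
725^16 mod 977 = 1.
Since 1 = 1, 725 lies in the subgroup.

yes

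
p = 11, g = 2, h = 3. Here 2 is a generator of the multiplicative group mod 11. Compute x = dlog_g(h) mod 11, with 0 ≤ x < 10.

8

Successive powers of 2 modulo 11:
  2^0=1  2^1=2  2^2=4  2^3=8  2^4=5  2^5=10
  2^6=9  2^7=7  2^8=3
So 2^8 ≡ 3 (mod 11), giving x = 8.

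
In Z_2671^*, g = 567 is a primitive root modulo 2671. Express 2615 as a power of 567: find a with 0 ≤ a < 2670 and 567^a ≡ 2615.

2446

Baby-step giant-step with m = ceil(sqrt(2670)) = 52.
Baby table (567^j mod 2671 for j=0..51):
  0:1  1:567  2:969  3:1868  4:1440  5:1825  6:1098  7:223
  8:904  9:2407  10:2559  11:600  12:983  13:1793  14:1651  15:1267
  16:2561  17:1734  18:250  19:187  20:1860  21:2246  22:2086  23:2180
  24:2058  25:2330  26:1636  27:775  28:1381  29:424  30:18  31:2193
  32:1416  33:1572  34:1881  35:798  36:1067  37:1343  38:246  39:590
  40:655  41:116  42:1668  43:222  44:337  45:1438  46:691  47:1831
  48:1829  49:695  50:1428  51:363
Giant step factor: 567^(-52) ≡ 1058 (mod 2671).
Scan 2615·1058^i mod 2671 for i = 0, 1, …:
  i=0: 2615   i=1: 2185   i=2: 1315   i=3: 2350
  i=4: 2270   i=5: 431   i=6: 1928   i=7: 1851
  i=8: 515   i=9: 2657     …   i=46: 2321
  i=47: 969
Match at i=47, j=2: a = 47·52 + 2 = 2446.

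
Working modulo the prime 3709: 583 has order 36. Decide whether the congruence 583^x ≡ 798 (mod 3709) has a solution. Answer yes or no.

yes

798 ∈ ⟨583⟩ iff 798^36 ≡ 1 (mod 3709), since |⟨583⟩| = 36.
798^36 mod 3709 = 1.
Since 1 = 1, 798 lies in the subgroup.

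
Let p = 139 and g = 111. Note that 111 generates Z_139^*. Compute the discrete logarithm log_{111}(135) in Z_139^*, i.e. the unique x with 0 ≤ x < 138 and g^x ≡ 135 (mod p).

77

Baby-step giant-step with m = ceil(sqrt(138)) = 12.
Baby table (111^j mod 139 for j=0..11):
  0:1  1:111  2:89  3:10  4:137  5:56  6:100  7:119
  8:4  9:27  10:78  11:40
Giant step factor: 111^(-12) ≡ 52 (mod 139).
Scan 135·52^i mod 139 for i = 0, 1, …:
  i=0: 135   i=1: 70   i=2: 26   i=3: 101
  i=4: 109   i=5: 108   i=6: 56
Match at i=6, j=5: x = 6·12 + 5 = 77.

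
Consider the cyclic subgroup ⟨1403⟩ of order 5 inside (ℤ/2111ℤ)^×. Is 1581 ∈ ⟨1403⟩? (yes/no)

⟨1403⟩ has order 5; its elements mod 2111 are {1, 75, 957, 1403, 1786}.
1581 is not in this set.

no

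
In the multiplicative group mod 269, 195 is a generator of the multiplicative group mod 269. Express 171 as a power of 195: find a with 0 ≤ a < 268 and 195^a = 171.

Baby-step giant-step with m = ceil(sqrt(268)) = 17.
Baby table (195^j mod 269 for j=0..16):
  0:1  1:195  2:96  3:159  4:70  5:200  6:264  7:101
  8:58  9:12  10:188  11:76  12:25  13:33  14:248  15:209
  16:136
Giant step factor: 195^(-17) ≡ 63 (mod 269).
Scan 171·63^i mod 269 for i = 0, 1, …:
  i=0: 171   i=1: 13   i=2: 12
Match at i=2, j=9: a = 2·17 + 9 = 43.

43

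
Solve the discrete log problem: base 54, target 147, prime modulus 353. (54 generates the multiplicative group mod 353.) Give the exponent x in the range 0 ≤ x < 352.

193

Baby-step giant-step with m = ceil(sqrt(352)) = 19.
Baby table (54^j mod 353 for j=0..18):
  0:1  1:54  2:92  3:26  4:345  5:274  6:323  7:145
  8:64  9:279  10:240  11:252  12:194  13:239  14:198  15:102
  16:213  17:206  18:181
Giant step factor: 54^(-19) ≡ 215 (mod 353).
Scan 147·215^i mod 353 for i = 0, 1, …:
  i=0: 147   i=1: 188   i=2: 178   i=3: 146
  i=4: 326   i=5: 196   i=6: 133   i=7: 2
  i=8: 77   i=9: 317   i=10: 26
Match at i=10, j=3: x = 10·19 + 3 = 193.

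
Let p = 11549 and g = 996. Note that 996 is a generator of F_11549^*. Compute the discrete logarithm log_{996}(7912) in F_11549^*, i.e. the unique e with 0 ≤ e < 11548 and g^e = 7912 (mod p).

Baby-step giant-step with m = ceil(sqrt(11548)) = 108.
Baby table (996^j mod 11549 for j=0..107):
  0:1  1:996  2:10351  3:7888  4:3128  5:8807  6:6081  7:5000
  8:2381  9:3931  10:165  11:2654  12:10212  13:8032  14:7964  15:9530
  16:10151  17:5021  18:199  19:1871  20:4127  21:10597  22:10375  23:8694
  24:9023  25:1786  26:310  27:8486  28:9737  29:8441  30:11113  31:4606
  32:2623  33:2434  34:10523  35:5965  36:4954  37:2761  38:1294  39:6885
  40:8903  41:9305  42:5482  43:8944  44:3945  45:2560  46:8980  47:5154
  48:5628  49:4223  50:2272  51:10857  52:3708  53:9037  54:4181  55:6636
  56:3428  57:7333  58:4700  59:3855  60:5312  61:1310  62:11272  63:1284
  64:8474  65:9334  66:11268  67:8849  68:1717  69:880  70:10305  71:8268
  72:491  73:3978  74:781  75:4093  76:11380  77:4911  78:6129  79:6612
  80:2622  81:1438  82:172  83:9626  84:1826  85:5503  86:6762  87:1885
  88:6522  89:5374  90:5317  91:6290  92:5282  93:6077  94:1016  95:7173
  96:7026  97:10751  98:2073  99:8986  100:11130  101:9989  102:5355  103:9491
  104:5954  105:5547  106:4390  107:6918
Giant step factor: 996^(-108) ≡ 6457 (mod 11549).
Scan 7912·6457^i mod 11549 for i = 0, 1, …:
  i=0: 7912   i=1: 6557   i=2: 11464   i=3: 5507
  i=4: 10877   i=5: 3320   i=6: 2296   i=7: 7905
  i=8: 7554   i=9: 4751     …   i=62: 4043
  i=63: 4911
Match at i=63, j=77: e = 63·108 + 77 = 6881.

6881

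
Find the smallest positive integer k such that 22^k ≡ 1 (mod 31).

The order of 22 must divide p − 1 = 30 = 2 · 3 · 5.
Divisors: 1, 2, 3, 5, 6, 10, 15, 30.
Check each in increasing order: 22^1 ≡ 22;  22^2 ≡ 19;  22^3 ≡ 15;  22^5 ≡ 6;  22^6 ≡ 8;  22^10 ≡ 5;  22^15 ≡ 30;  22^30 ≡ 1.
Smallest exponent giving 1 is 30.

30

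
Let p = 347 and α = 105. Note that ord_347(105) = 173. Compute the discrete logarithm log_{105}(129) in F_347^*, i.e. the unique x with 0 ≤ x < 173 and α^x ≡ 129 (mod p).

138

Baby-step giant-step with m = ceil(sqrt(173)) = 14.
Baby table (105^j mod 347 for j=0..13):
  0:1  1:105  2:268  3:33  4:342  5:169  6:48  7:182
  8:25  9:196  10:107  11:131  12:222  13:61
Giant step factor: 105^(-14) ≡ 323 (mod 347).
Scan 129·323^i mod 347 for i = 0, 1, …:
  i=0: 129   i=1: 27   i=2: 46   i=3: 284
  i=4: 124   i=5: 147   i=6: 289   i=7: 4
  i=8: 251   i=9: 222
Match at i=9, j=12: x = 9·14 + 12 = 138.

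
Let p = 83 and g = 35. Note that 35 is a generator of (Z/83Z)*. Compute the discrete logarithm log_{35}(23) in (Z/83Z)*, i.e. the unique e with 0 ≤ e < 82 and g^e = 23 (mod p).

72

Baby-step giant-step with m = ceil(sqrt(82)) = 10.
Baby table (35^j mod 83 for j=0..9):
  0:1  1:35  2:63  3:47  4:68  5:56  6:51  7:42
  8:59  9:73
Giant step factor: 35^(-10) ≡ 23 (mod 83).
Scan 23·23^i mod 83 for i = 0, 1, …:
  i=0: 23   i=1: 31   i=2: 49   i=3: 48
  i=4: 25   i=5: 77   i=6: 28   i=7: 63
Match at i=7, j=2: e = 7·10 + 2 = 72.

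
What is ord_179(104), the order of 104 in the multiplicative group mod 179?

178

The order of 104 must divide p − 1 = 178 = 2 · 89.
Divisors: 1, 2, 89, 178.
Check each in increasing order: 104^1 ≡ 104;  104^2 ≡ 76;  104^89 ≡ 178;  104^178 ≡ 1.
Smallest exponent giving 1 is 178.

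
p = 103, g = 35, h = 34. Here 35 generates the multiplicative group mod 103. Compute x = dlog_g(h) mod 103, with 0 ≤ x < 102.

Baby-step giant-step with m = ceil(sqrt(102)) = 11.
Baby table (35^j mod 103 for j=0..10):
  0:1  1:35  2:92  3:27  4:18  5:12  6:8  7:74
  8:15  9:10  10:41
Giant step factor: 35^(-11) ≡ 44 (mod 103).
Scan 34·44^i mod 103 for i = 0, 1, …:
  i=0: 34   i=1: 54   i=2: 7   i=3: 102
  i=4: 59   i=5: 21   i=6: 100   i=7: 74
Match at i=7, j=7: x = 7·11 + 7 = 84.

84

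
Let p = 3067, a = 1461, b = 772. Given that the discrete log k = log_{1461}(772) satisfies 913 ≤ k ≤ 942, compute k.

916

Compute 1461^913 mod 3067 = 680, then multiply by 1461 repeatedly:
  1461^913=680  1461^914=2839  1461^915=1195  1461^916=772
Found 772 at exponent 916.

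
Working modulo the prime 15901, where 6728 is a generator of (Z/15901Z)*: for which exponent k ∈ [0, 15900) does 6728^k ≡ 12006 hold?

4495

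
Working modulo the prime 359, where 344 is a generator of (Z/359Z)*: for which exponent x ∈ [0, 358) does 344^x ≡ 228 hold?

45

Baby-step giant-step with m = ceil(sqrt(358)) = 19.
Baby table (344^j mod 359 for j=0..18):
  0:1  1:344  2:225  3:215  4:6  5:269  6:273  7:213
  8:36  9:178  10:202  11:201  12:216  13:350  14:135  15:129
  16:219  17:305  18:92
Giant step factor: 344^(-19) ≡ 109 (mod 359).
Scan 228·109^i mod 359 for i = 0, 1, …:
  i=0: 228   i=1: 81   i=2: 213
Match at i=2, j=7: x = 2·19 + 7 = 45.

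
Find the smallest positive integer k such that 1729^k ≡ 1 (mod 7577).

7576

The order of 1729 must divide p − 1 = 7576 = 2^3 · 947.
Divisors: 1, 2, 4, 8, 947, 1894, 3788, 7576.
Check each in increasing order: 1729^1 ≡ 1729;  1729^2 ≡ 4103;  1729^4 ≡ 6092;  1729^8 ≡ 318;  1729^947 ≡ 6306;  1729^1894 ≡ 1540;  1729^3788 ≡ 7576;  1729^7576 ≡ 1.
Smallest exponent giving 1 is 7576.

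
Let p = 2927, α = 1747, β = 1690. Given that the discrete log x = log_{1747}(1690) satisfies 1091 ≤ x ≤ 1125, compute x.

1095

Compute 1747^1091 mod 2927 = 943, then multiply by 1747 repeatedly:
  1747^1091=943  1747^1092=2447  1747^1093=1489  1747^1094=2107  1747^1095=1690
Found 1690 at exponent 1095.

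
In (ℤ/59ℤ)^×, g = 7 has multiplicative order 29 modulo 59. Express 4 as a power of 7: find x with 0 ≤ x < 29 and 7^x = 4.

Successive powers of 7 modulo 59:
  7^0=1  7^1=7  7^2=49  7^3=48  7^4=41  7^5=51
  7^6=3  7^7=21  7^8=29  7^9=26  7^10=5  7^11=35
  7^12=9  7^13=4
So 7^13 ≡ 4 (mod 59), giving x = 13.

13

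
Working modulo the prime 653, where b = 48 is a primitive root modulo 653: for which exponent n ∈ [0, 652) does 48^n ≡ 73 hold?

316

Baby-step giant-step with m = ceil(sqrt(652)) = 26.
Baby table (48^j mod 653 for j=0..25):
  0:1  1:48  2:345  3:235  4:179  5:103  6:373  7:273
  8:44  9:153  10:161  11:545  12:40  13:614  14:87  15:258
  16:630  17:202  18:554  19:472  20:454  21:243  22:563  23:251
  24:294  25:399
Giant step factor: 48^(-26) ≡ 571 (mod 653).
Scan 73·571^i mod 653 for i = 0, 1, …:
  i=0: 73   i=1: 544   i=2: 449   i=3: 403
  i=4: 257   i=5: 475   i=6: 230   i=7: 77
  i=8: 216   i=9: 572   i=10: 112   i=11: 611
  i=12: 179
Match at i=12, j=4: n = 12·26 + 4 = 316.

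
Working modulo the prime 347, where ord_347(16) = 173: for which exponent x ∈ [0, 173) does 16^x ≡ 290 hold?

Baby-step giant-step with m = ceil(sqrt(173)) = 14.
Baby table (16^j mod 347 for j=0..13):
  0:1  1:16  2:256  3:279  4:300  5:289  6:113  7:73
  8:127  9:297  10:241  11:39  12:277  13:268
Giant step factor: 16^(-14) ≡ 14 (mod 347).
Scan 290·14^i mod 347 for i = 0, 1, …:
  i=0: 290   i=1: 243   i=2: 279
Match at i=2, j=3: x = 2·14 + 3 = 31.

31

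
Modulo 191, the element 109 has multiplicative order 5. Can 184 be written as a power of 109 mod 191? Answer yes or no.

yes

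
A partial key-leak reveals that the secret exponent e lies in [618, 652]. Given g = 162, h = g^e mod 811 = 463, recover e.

646

Compute 162^618 mod 811 = 402, then multiply by 162 repeatedly:
  162^618=402  162^619=244  162^620=600  162^621=691  162^622=24
  162^623=644  162^624=520  162^625=707  162^626=183  162^627=450
  162^628=721  162^629=18  162^630=483  162^631=390  162^632=733
  162^633=340  162^634=743  162^635=338  162^636=419  162^637=565
  162^638=698  162^639=347  162^640=255  162^641=760  162^642=659
  162^643=517  162^644=221  162^645=118  162^646=463
Found 463 at exponent 646.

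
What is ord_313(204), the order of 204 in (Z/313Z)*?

The order of 204 must divide p − 1 = 312 = 2^3 · 3 · 13.
Divisors: 1, 2, 3, 4, 6, 8, 12, 13, 24, 26, 39, 52, 78, 104, 156, 312.
Check each in increasing order: 204^1 ≡ 204;  204^2 ≡ 300;  204^3 ≡ 165;  204^4 ≡ 169;  204^6 ≡ 307;  204^8 ≡ 78;  204^12 ≡ 36;  204^13 ≡ 145;  204^24 ≡ 44;  204^26 ≡ 54;  204^39 ≡ 5;  204^52 ≡ 99;  204^78 ≡ 25;  204^104 ≡ 98;  204^156 ≡ 312;  204^312 ≡ 1.
Smallest exponent giving 1 is 312.

312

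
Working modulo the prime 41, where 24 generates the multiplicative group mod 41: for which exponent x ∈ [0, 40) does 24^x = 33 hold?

26

Successive powers of 24 modulo 41:
  24^0=1  24^1=24  24^2=2  24^3=7  24^4=4  24^5=14
  24^6=8  24^7=28  24^8=16  24^9=15  24^10=32  24^11=30
  24^12=23  24^13=19  24^14=5  24^15=38  24^16=10  24^17=35
  24^18=20  24^19=29  24^20=40  24^21=17  24^22=39  24^23=34
  24^24=37  24^25=27  24^26=33
So 24^26 ≡ 33 (mod 41), giving x = 26.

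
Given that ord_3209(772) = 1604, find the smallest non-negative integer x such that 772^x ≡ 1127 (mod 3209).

Baby-step giant-step with m = ceil(sqrt(1604)) = 41.
Baby table (772^j mod 3209 for j=0..40):
  0:1  1:772  2:2319  3:2855  4:2686  5:578  6:165  7:2229
  8:764  9:2561  10:348  11:2309  12:1553  13:1959  14:909  15:2186
  16:2867  17:2323  18:2734  19:2335  20:2371  21:1282  22:1332  23:1424
  24:1850  25:195  26:2926  27:2945  28:1568  29:703  30:395  31:85
  32:1440  33:1366  34:2000  35:471  36:995  37:1189  38:134  39:760
  40:2682
Giant step factor: 772^(-41) ≡ 101 (mod 3209).
Scan 1127·101^i mod 3209 for i = 0, 1, …:
  i=0: 1127   i=1: 1512   i=2: 1889   i=3: 1458
  i=4: 2853   i=5: 2552   i=6: 1032   i=7: 1544
  i=8: 1912   i=9: 572     …   i=37: 1761
  i=38: 1366
Match at i=38, j=33: x = 38·41 + 33 = 1591.

1591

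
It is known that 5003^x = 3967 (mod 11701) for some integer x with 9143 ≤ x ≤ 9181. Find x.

9173

Compute 5003^9143 mod 11701 = 2039, then multiply by 5003 repeatedly:
  5003^9143=2039  5003^9144=9546  5003^9145=6857  5003^9146=9940  5003^9147=570
  5003^9148=8367  5003^9149=5624  5003^9150=7668  5003^9151=7126  5003^9152=10132
  5003^9153=1664  5003^9154=5581  5003^9155=3157  5003^9156=9822  5003^9157=6967
  5003^9158=10323  5003^9159=9456  5003^9160=1225  5003^9161=9052  5003^9162=4286
  5003^9163=6626  5003^9164=945  5003^9165=631  5003^9166=9324  5003^9167=7786
  5003^9168=729  5003^9169=8176  5003^9170=9533  5003^9171=323  5003^9172=1231
  5003^9173=3967
Found 3967 at exponent 9173.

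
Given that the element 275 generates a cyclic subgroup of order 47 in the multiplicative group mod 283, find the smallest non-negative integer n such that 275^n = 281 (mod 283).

16

Successive powers of 275 modulo 283:
  275^0=1  275^1=275  275^2=64  275^3=54  275^4=134  275^5=60
  275^6=86  275^7=161  275^8=127  275^9=116  275^10=204  275^11=66
  275^12=38  275^13=262  275^14=168  275^15=71  275^16=281
So 275^16 ≡ 281 (mod 283), giving n = 16.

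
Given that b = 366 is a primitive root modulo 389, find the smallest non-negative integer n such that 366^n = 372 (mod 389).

14

Baby-step giant-step with m = ceil(sqrt(388)) = 20.
Baby table (366^j mod 389 for j=0..19):
  0:1  1:366  2:140  3:281  4:150  5:51  6:383  7:138
  8:327  9:259  10:267  11:83  12:36  13:339  14:372  15:2
  16:343  17:280  18:173  19:300
Giant step factor: 366^(-20) ≡ 164 (mod 389).
Scan 372·164^i mod 389 for i = 0, 1, …:
  i=0: 372
Match at i=0, j=14: n = 0·20 + 14 = 14.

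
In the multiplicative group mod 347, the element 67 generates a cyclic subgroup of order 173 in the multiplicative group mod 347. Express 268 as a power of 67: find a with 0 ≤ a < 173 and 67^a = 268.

91

Baby-step giant-step with m = ceil(sqrt(173)) = 14.
Baby table (67^j mod 347 for j=0..13):
  0:1  1:67  2:325  3:261  4:137  5:157  6:109  7:16
  8:31  9:342  10:12  11:110  12:83  13:9
Giant step factor: 67^(-14) ≡ 61 (mod 347).
Scan 268·61^i mod 347 for i = 0, 1, …:
  i=0: 268   i=1: 39   i=2: 297   i=3: 73
  i=4: 289   i=5: 279   i=6: 16
Match at i=6, j=7: a = 6·14 + 7 = 91.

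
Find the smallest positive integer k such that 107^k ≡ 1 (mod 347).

173

The order of 107 must divide p − 1 = 346 = 2 · 173.
Divisors: 1, 2, 173, 346.
Check each in increasing order: 107^1 ≡ 107;  107^2 ≡ 345;  107^173 ≡ 1.
Smallest exponent giving 1 is 173.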